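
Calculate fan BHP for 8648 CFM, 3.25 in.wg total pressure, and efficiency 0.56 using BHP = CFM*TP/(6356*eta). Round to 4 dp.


BHP = 8648 * 3.25 / (6356 * 0.56) = 7.8964 hp

7.8964 hp


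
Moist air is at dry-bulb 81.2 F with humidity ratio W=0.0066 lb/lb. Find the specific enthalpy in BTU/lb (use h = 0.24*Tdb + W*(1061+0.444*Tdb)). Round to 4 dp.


h = 0.24*81.2 + 0.0066*(1061+0.444*81.2) = 26.7285 BTU/lb

26.7285 BTU/lb


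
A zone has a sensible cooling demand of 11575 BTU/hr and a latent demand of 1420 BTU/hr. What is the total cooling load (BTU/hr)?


Qt = 11575 + 1420 = 12995 BTU/hr

12995 BTU/hr


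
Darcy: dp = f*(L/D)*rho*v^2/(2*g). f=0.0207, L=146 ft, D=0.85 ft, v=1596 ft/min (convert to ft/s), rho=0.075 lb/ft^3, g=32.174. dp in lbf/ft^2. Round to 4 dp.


v_fps = 1596/60 = 26.6 ft/s
dp = 0.0207*(146/0.85)*0.075*26.6^2/(2*32.174) = 2.9322 lbf/ft^2

2.9322 lbf/ft^2


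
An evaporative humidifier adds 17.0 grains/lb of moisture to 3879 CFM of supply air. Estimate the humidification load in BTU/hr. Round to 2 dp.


Q = 0.68 * 3879 * 17.0 = 44841.24 BTU/hr

44841.24 BTU/hr


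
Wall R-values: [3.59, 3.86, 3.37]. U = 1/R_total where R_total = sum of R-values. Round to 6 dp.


R_total = 3.59 + 3.86 + 3.37 = 10.82
U = 1/10.82 = 0.092421

0.092421


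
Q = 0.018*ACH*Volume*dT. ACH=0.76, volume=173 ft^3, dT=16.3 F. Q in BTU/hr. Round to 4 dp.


Q = 0.018 * 0.76 * 173 * 16.3 = 38.5762 BTU/hr

38.5762 BTU/hr


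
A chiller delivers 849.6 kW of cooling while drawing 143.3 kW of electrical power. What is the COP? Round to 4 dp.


COP = 849.6 / 143.3 = 5.9288

5.9288


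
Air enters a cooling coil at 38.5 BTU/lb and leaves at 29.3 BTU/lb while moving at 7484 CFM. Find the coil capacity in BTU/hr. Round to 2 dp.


Q = 4.5 * 7484 * (38.5 - 29.3) = 309837.60 BTU/hr

309837.60 BTU/hr


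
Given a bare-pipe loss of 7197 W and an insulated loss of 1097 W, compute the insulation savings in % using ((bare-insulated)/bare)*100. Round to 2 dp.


Savings = ((7197-1097)/7197)*100 = 84.76 %

84.76 %


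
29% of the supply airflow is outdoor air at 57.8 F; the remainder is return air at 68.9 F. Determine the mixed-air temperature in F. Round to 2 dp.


T_mix = 0.29*57.8 + 0.71*68.9 = 65.68 F

65.68 F


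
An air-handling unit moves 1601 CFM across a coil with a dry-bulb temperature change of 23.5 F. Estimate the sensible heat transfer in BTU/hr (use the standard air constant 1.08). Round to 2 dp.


Q = 1.08 * 1601 * 23.5 = 40633.38 BTU/hr

40633.38 BTU/hr


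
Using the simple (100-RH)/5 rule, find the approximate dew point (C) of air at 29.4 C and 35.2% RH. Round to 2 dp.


Td = 29.4 - (100-35.2)/5 = 16.44 C

16.44 C


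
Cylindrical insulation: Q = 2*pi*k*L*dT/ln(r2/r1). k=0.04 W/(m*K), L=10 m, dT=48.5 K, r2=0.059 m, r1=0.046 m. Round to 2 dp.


Q = 2*pi*0.04*10*48.5/ln(0.059/0.046) = 489.74 W

489.74 W


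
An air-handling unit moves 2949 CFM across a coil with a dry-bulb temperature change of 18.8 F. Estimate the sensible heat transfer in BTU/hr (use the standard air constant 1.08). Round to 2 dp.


Q = 1.08 * 2949 * 18.8 = 59876.50 BTU/hr

59876.50 BTU/hr


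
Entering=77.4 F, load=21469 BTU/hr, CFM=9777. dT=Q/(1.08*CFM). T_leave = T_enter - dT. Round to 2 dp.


dT = 21469/(1.08*9777) = 2.0332
T_leave = 77.4 - 2.0332 = 75.37 F

75.37 F


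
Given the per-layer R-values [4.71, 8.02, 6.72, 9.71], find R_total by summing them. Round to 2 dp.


R_total = 4.71 + 8.02 + 6.72 + 9.71 = 29.16

29.16


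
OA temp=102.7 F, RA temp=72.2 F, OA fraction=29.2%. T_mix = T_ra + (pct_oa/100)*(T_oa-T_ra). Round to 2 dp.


T_mix = 72.2 + (29.2/100)*(102.7-72.2) = 81.11 F

81.11 F


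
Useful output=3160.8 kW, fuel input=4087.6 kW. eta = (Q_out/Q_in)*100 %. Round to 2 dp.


eta = (3160.8/4087.6)*100 = 77.33 %

77.33 %


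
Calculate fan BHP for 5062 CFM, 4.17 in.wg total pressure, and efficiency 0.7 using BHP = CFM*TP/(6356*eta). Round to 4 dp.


BHP = 5062 * 4.17 / (6356 * 0.7) = 4.7443 hp

4.7443 hp


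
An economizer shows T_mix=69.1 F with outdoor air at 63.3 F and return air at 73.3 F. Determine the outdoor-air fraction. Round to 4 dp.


frac = (69.1 - 73.3) / (63.3 - 73.3) = 0.4200

0.4200


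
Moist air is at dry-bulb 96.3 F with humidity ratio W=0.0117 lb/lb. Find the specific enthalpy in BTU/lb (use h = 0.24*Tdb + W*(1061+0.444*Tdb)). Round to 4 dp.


h = 0.24*96.3 + 0.0117*(1061+0.444*96.3) = 36.0260 BTU/lb

36.0260 BTU/lb


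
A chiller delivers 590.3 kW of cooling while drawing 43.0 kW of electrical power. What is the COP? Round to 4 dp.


COP = 590.3 / 43.0 = 13.7279

13.7279


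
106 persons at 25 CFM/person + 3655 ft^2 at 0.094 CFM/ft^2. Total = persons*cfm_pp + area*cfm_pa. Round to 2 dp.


Total = 106*25 + 3655*0.094 = 2993.57 CFM

2993.57 CFM


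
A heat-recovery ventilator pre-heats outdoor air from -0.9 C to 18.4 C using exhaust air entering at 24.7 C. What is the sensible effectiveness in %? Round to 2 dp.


eff = (18.4-(-0.9))/(24.7-(-0.9))*100 = 75.39 %

75.39 %


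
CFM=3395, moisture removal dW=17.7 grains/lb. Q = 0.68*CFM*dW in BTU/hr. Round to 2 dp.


Q = 0.68 * 3395 * 17.7 = 40862.22 BTU/hr

40862.22 BTU/hr


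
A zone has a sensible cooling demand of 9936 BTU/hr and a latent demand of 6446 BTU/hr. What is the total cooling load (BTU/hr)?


Qt = 9936 + 6446 = 16382 BTU/hr

16382 BTU/hr


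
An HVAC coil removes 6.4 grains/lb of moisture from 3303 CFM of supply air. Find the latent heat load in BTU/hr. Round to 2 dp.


Q = 0.68 * 3303 * 6.4 = 14374.66 BTU/hr

14374.66 BTU/hr


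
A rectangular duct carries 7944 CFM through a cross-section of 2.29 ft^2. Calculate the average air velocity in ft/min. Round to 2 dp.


V = 7944 / 2.29 = 3469.00 ft/min

3469.00 ft/min


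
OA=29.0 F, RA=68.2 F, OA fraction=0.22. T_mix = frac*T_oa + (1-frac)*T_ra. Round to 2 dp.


T_mix = 0.22*29.0 + 0.78*68.2 = 59.58 F

59.58 F


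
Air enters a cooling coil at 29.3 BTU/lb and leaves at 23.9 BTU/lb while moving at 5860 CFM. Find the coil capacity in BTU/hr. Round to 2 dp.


Q = 4.5 * 5860 * (29.3 - 23.9) = 142398.00 BTU/hr

142398.00 BTU/hr


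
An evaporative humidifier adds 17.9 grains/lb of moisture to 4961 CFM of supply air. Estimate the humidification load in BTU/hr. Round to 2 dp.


Q = 0.68 * 4961 * 17.9 = 60385.29 BTU/hr

60385.29 BTU/hr


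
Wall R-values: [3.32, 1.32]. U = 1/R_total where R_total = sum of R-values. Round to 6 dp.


R_total = 3.32 + 1.32 = 4.64
U = 1/4.64 = 0.215517

0.215517


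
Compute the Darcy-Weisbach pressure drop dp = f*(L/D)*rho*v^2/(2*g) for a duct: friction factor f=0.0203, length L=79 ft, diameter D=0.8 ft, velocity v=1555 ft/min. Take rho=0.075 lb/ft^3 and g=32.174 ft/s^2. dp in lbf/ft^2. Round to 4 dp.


v_fps = 1555/60 = 25.9167 ft/s
dp = 0.0203*(79/0.8)*0.075*25.9167^2/(2*32.174) = 1.5693 lbf/ft^2

1.5693 lbf/ft^2


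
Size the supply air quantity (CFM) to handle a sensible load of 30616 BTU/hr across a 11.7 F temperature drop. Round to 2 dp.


CFM = 30616 / (1.08 * 11.7) = 2422.92

2422.92 CFM


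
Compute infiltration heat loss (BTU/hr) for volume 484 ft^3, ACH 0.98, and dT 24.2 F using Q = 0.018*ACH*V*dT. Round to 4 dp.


Q = 0.018 * 0.98 * 484 * 24.2 = 206.6138 BTU/hr

206.6138 BTU/hr


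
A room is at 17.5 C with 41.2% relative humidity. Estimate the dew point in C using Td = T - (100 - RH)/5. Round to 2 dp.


Td = 17.5 - (100-41.2)/5 = 5.74 C

5.74 C


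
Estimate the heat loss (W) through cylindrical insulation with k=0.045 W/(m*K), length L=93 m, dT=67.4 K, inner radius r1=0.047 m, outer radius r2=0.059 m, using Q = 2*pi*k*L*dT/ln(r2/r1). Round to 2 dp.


Q = 2*pi*0.045*93*67.4/ln(0.059/0.047) = 7794.07 W

7794.07 W


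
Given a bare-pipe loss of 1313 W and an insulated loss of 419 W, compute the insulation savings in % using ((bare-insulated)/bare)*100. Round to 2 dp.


Savings = ((1313-419)/1313)*100 = 68.09 %

68.09 %


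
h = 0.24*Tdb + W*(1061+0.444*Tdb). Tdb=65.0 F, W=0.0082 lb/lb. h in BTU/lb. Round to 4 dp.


h = 0.24*65.0 + 0.0082*(1061+0.444*65.0) = 24.5369 BTU/lb

24.5369 BTU/lb


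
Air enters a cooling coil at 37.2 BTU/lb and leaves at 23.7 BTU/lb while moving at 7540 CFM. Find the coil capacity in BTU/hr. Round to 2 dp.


Q = 4.5 * 7540 * (37.2 - 23.7) = 458055.00 BTU/hr

458055.00 BTU/hr


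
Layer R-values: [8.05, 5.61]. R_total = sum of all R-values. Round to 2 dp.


R_total = 8.05 + 5.61 = 13.66

13.66


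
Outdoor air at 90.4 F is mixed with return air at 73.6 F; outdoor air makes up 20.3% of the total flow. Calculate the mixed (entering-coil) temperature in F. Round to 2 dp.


T_mix = 73.6 + (20.3/100)*(90.4-73.6) = 77.01 F

77.01 F


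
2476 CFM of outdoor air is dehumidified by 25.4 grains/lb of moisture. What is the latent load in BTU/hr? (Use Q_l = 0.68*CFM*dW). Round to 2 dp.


Q = 0.68 * 2476 * 25.4 = 42765.47 BTU/hr

42765.47 BTU/hr


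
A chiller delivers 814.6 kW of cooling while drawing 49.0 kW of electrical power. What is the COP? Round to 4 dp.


COP = 814.6 / 49.0 = 16.6245

16.6245


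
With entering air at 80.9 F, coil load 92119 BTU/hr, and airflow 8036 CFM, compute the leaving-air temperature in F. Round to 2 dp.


dT = 92119/(1.08*8036) = 10.6142
T_leave = 80.9 - 10.6142 = 70.29 F

70.29 F


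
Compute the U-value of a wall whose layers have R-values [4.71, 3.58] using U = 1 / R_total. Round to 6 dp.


R_total = 4.71 + 3.58 = 8.29
U = 1/8.29 = 0.120627

0.120627


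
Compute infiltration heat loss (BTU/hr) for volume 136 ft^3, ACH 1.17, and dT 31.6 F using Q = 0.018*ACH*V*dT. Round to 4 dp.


Q = 0.018 * 1.17 * 136 * 31.6 = 90.5075 BTU/hr

90.5075 BTU/hr


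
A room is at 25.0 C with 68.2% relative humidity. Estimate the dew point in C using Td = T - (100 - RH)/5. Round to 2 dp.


Td = 25.0 - (100-68.2)/5 = 18.64 C

18.64 C


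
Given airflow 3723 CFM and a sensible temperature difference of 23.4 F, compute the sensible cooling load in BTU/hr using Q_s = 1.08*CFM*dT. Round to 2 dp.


Q = 1.08 * 3723 * 23.4 = 94087.66 BTU/hr

94087.66 BTU/hr


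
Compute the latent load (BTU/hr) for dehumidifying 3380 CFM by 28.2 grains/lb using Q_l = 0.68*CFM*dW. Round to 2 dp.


Q = 0.68 * 3380 * 28.2 = 64814.88 BTU/hr

64814.88 BTU/hr


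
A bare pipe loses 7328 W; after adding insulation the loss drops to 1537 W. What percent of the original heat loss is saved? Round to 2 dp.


Savings = ((7328-1537)/7328)*100 = 79.03 %

79.03 %


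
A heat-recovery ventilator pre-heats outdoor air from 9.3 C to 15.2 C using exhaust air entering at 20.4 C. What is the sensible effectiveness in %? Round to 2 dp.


eff = (15.2-9.3)/(20.4-9.3)*100 = 53.15 %

53.15 %


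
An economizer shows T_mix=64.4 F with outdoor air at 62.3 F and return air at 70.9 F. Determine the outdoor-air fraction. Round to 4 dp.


frac = (64.4 - 70.9) / (62.3 - 70.9) = 0.7558

0.7558


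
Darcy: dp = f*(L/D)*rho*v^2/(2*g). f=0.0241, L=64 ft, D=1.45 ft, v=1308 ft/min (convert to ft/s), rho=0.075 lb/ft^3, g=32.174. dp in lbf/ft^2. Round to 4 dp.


v_fps = 1308/60 = 21.8 ft/s
dp = 0.0241*(64/1.45)*0.075*21.8^2/(2*32.174) = 0.5892 lbf/ft^2

0.5892 lbf/ft^2


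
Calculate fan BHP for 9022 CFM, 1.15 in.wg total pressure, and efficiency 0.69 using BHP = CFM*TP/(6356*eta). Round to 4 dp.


BHP = 9022 * 1.15 / (6356 * 0.69) = 2.3657 hp

2.3657 hp


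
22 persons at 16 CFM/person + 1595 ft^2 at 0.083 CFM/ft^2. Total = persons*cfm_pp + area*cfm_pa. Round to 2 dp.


Total = 22*16 + 1595*0.083 = 484.39 CFM

484.39 CFM


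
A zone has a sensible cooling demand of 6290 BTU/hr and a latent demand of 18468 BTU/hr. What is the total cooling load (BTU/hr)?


Qt = 6290 + 18468 = 24758 BTU/hr

24758 BTU/hr


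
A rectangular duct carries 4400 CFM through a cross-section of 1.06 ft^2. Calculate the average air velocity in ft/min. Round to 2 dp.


V = 4400 / 1.06 = 4150.94 ft/min

4150.94 ft/min


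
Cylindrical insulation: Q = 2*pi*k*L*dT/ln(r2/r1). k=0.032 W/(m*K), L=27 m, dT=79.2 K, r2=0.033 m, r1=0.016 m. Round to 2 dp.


Q = 2*pi*0.032*27*79.2/ln(0.033/0.016) = 593.92 W

593.92 W


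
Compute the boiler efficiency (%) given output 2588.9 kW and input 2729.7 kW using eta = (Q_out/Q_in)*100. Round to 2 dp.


eta = (2588.9/2729.7)*100 = 94.84 %

94.84 %


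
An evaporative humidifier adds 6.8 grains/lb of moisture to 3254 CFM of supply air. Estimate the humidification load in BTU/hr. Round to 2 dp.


Q = 0.68 * 3254 * 6.8 = 15046.50 BTU/hr

15046.50 BTU/hr


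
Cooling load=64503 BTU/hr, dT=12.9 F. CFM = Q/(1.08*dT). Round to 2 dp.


CFM = 64503 / (1.08 * 12.9) = 4629.84

4629.84 CFM


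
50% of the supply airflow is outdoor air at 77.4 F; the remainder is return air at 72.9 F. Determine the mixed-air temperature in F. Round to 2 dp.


T_mix = 0.5*77.4 + 0.5*72.9 = 75.15 F

75.15 F


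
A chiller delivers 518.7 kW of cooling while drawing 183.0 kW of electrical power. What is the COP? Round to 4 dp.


COP = 518.7 / 183.0 = 2.8344

2.8344


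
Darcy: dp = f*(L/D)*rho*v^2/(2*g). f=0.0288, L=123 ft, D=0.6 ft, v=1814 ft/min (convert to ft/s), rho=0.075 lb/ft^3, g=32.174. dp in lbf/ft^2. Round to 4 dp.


v_fps = 1814/60 = 30.2333 ft/s
dp = 0.0288*(123/0.6)*0.075*30.2333^2/(2*32.174) = 6.2899 lbf/ft^2

6.2899 lbf/ft^2


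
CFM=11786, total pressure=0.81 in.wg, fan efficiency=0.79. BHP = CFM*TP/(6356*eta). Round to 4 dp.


BHP = 11786 * 0.81 / (6356 * 0.79) = 1.9013 hp

1.9013 hp


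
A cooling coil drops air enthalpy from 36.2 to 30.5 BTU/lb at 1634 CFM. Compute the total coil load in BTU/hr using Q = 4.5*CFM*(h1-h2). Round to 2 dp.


Q = 4.5 * 1634 * (36.2 - 30.5) = 41912.10 BTU/hr

41912.10 BTU/hr


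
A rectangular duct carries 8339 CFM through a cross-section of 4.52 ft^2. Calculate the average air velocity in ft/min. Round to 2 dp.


V = 8339 / 4.52 = 1844.91 ft/min

1844.91 ft/min


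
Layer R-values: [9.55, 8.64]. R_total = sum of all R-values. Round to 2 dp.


R_total = 9.55 + 8.64 = 18.19

18.19


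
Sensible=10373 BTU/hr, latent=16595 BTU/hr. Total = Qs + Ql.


Qt = 10373 + 16595 = 26968 BTU/hr

26968 BTU/hr


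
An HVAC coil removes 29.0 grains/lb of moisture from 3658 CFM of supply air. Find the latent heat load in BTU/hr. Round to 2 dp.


Q = 0.68 * 3658 * 29.0 = 72135.76 BTU/hr

72135.76 BTU/hr


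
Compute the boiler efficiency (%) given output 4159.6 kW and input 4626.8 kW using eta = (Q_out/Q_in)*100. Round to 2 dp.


eta = (4159.6/4626.8)*100 = 89.90 %

89.90 %


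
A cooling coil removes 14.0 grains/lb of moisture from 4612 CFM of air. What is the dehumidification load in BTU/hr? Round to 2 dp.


Q = 0.68 * 4612 * 14.0 = 43906.24 BTU/hr

43906.24 BTU/hr


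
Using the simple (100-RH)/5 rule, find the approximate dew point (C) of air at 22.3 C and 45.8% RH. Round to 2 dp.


Td = 22.3 - (100-45.8)/5 = 11.46 C

11.46 C


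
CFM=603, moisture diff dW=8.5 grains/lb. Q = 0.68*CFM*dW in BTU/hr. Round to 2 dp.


Q = 0.68 * 603 * 8.5 = 3485.34 BTU/hr

3485.34 BTU/hr


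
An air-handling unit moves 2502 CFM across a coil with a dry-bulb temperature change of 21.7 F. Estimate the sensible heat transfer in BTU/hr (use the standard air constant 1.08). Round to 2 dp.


Q = 1.08 * 2502 * 21.7 = 58636.87 BTU/hr

58636.87 BTU/hr


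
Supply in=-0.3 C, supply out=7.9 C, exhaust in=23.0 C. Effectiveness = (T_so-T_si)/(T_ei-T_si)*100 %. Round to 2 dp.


eff = (7.9-(-0.3))/(23.0-(-0.3))*100 = 35.19 %

35.19 %


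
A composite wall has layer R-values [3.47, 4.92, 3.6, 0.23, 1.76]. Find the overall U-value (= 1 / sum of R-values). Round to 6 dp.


R_total = 3.47 + 4.92 + 3.6 + 0.23 + 1.76 = 13.98
U = 1/13.98 = 0.071531

0.071531


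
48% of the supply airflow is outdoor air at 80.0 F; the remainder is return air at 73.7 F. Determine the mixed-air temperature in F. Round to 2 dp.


T_mix = 0.48*80.0 + 0.52*73.7 = 76.72 F

76.72 F


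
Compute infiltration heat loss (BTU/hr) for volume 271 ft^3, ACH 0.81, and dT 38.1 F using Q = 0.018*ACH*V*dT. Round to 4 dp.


Q = 0.018 * 0.81 * 271 * 38.1 = 150.5400 BTU/hr

150.5400 BTU/hr


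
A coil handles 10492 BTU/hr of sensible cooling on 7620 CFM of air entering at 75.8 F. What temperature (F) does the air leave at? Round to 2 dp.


dT = 10492/(1.08*7620) = 1.2749
T_leave = 75.8 - 1.2749 = 74.53 F

74.53 F


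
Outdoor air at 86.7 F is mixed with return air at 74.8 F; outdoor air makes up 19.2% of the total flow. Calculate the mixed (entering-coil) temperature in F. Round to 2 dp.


T_mix = 74.8 + (19.2/100)*(86.7-74.8) = 77.08 F

77.08 F


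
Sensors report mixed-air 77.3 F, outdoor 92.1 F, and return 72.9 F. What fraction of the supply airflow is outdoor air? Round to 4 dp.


frac = (77.3 - 72.9) / (92.1 - 72.9) = 0.2292

0.2292


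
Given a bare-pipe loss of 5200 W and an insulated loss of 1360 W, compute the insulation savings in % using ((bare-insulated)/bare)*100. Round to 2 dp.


Savings = ((5200-1360)/5200)*100 = 73.85 %

73.85 %


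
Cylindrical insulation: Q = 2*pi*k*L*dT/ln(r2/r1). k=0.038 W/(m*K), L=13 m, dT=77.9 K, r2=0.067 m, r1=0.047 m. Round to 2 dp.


Q = 2*pi*0.038*13*77.9/ln(0.067/0.047) = 681.98 W

681.98 W


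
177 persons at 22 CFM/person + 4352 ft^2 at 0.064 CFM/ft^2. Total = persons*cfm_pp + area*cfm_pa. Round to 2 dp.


Total = 177*22 + 4352*0.064 = 4172.53 CFM

4172.53 CFM


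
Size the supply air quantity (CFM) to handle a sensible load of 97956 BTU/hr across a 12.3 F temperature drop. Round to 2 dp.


CFM = 97956 / (1.08 * 12.3) = 7373.98

7373.98 CFM


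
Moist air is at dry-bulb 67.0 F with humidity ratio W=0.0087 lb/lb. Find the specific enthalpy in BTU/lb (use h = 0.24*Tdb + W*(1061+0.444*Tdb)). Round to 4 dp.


h = 0.24*67.0 + 0.0087*(1061+0.444*67.0) = 25.5695 BTU/lb

25.5695 BTU/lb


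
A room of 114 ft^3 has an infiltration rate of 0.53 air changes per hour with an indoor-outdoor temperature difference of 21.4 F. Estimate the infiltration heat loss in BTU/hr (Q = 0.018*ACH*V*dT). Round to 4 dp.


Q = 0.018 * 0.53 * 114 * 21.4 = 23.2738 BTU/hr

23.2738 BTU/hr


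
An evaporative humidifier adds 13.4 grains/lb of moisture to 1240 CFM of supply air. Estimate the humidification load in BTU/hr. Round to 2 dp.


Q = 0.68 * 1240 * 13.4 = 11298.88 BTU/hr

11298.88 BTU/hr


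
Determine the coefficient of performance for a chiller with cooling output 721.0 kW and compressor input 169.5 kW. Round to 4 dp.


COP = 721.0 / 169.5 = 4.2537

4.2537


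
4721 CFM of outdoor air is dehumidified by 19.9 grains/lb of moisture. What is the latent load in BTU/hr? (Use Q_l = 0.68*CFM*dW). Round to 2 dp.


Q = 0.68 * 4721 * 19.9 = 63884.57 BTU/hr

63884.57 BTU/hr


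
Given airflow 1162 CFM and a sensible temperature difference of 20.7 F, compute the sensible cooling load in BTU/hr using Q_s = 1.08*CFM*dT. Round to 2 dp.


Q = 1.08 * 1162 * 20.7 = 25977.67 BTU/hr

25977.67 BTU/hr


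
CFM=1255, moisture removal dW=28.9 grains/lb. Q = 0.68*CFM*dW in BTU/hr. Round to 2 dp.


Q = 0.68 * 1255 * 28.9 = 24663.26 BTU/hr

24663.26 BTU/hr


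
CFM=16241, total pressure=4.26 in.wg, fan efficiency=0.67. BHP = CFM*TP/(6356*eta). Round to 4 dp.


BHP = 16241 * 4.26 / (6356 * 0.67) = 16.2466 hp

16.2466 hp


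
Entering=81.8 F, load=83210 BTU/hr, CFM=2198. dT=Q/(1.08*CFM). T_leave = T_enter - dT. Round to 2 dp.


dT = 83210/(1.08*2198) = 35.0529
T_leave = 81.8 - 35.0529 = 46.75 F

46.75 F


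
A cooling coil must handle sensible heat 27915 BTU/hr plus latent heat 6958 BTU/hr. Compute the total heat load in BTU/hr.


Qt = 27915 + 6958 = 34873 BTU/hr

34873 BTU/hr


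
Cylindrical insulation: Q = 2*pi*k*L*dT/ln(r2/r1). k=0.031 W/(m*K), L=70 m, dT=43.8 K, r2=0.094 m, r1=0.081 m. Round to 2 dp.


Q = 2*pi*0.031*70*43.8/ln(0.094/0.081) = 4012.15 W

4012.15 W


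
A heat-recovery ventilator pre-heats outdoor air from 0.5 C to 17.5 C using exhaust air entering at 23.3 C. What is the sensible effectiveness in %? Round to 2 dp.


eff = (17.5-0.5)/(23.3-0.5)*100 = 74.56 %

74.56 %


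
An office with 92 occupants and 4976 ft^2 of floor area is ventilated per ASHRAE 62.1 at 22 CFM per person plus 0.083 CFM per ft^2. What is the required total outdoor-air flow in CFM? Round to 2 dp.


Total = 92*22 + 4976*0.083 = 2437.01 CFM

2437.01 CFM


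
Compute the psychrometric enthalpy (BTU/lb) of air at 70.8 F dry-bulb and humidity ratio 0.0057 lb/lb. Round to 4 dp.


h = 0.24*70.8 + 0.0057*(1061+0.444*70.8) = 23.2189 BTU/lb

23.2189 BTU/lb


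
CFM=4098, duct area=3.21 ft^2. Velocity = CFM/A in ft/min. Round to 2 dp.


V = 4098 / 3.21 = 1276.64 ft/min

1276.64 ft/min


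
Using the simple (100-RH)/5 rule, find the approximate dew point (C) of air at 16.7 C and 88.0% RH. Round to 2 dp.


Td = 16.7 - (100-88.0)/5 = 14.30 C

14.30 C


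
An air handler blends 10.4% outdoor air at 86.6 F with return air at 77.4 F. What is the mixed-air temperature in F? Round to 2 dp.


T_mix = 77.4 + (10.4/100)*(86.6-77.4) = 78.36 F

78.36 F


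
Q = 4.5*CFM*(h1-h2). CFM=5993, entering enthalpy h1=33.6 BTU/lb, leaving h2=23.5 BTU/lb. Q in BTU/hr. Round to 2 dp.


Q = 4.5 * 5993 * (33.6 - 23.5) = 272381.85 BTU/hr

272381.85 BTU/hr


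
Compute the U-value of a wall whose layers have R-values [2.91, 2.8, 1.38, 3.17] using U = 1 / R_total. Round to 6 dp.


R_total = 2.91 + 2.8 + 1.38 + 3.17 = 10.26
U = 1/10.26 = 0.097466

0.097466


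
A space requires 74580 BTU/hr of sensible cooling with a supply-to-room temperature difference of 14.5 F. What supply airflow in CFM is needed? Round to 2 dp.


CFM = 74580 / (1.08 * 14.5) = 4762.45

4762.45 CFM


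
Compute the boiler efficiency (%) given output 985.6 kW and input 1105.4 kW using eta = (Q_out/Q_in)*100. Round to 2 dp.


eta = (985.6/1105.4)*100 = 89.16 %

89.16 %


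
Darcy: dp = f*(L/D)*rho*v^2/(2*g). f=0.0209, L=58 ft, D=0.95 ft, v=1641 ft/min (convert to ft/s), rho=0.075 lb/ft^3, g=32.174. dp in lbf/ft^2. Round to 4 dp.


v_fps = 1641/60 = 27.35 ft/s
dp = 0.0209*(58/0.95)*0.075*27.35^2/(2*32.174) = 1.1125 lbf/ft^2

1.1125 lbf/ft^2


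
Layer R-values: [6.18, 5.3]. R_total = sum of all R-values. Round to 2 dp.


R_total = 6.18 + 5.3 = 11.48

11.48


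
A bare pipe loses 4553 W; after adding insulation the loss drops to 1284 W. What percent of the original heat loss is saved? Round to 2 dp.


Savings = ((4553-1284)/4553)*100 = 71.80 %

71.80 %


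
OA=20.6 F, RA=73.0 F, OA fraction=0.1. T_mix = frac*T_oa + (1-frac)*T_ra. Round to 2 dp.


T_mix = 0.1*20.6 + 0.9*73.0 = 67.76 F

67.76 F


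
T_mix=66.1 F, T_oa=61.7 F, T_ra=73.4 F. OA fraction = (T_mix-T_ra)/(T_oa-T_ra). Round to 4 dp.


frac = (66.1 - 73.4) / (61.7 - 73.4) = 0.6239

0.6239


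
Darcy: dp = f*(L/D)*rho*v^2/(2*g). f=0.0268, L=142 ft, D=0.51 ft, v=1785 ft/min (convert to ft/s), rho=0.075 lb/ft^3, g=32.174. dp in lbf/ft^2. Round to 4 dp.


v_fps = 1785/60 = 29.75 ft/s
dp = 0.0268*(142/0.51)*0.075*29.75^2/(2*32.174) = 7.6976 lbf/ft^2

7.6976 lbf/ft^2


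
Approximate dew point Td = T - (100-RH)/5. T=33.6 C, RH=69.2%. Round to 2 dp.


Td = 33.6 - (100-69.2)/5 = 27.44 C

27.44 C


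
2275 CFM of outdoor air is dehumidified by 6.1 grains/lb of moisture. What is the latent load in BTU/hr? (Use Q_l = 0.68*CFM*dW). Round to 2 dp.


Q = 0.68 * 2275 * 6.1 = 9436.70 BTU/hr

9436.70 BTU/hr


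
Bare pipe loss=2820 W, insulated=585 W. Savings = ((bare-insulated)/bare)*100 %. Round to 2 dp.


Savings = ((2820-585)/2820)*100 = 79.26 %

79.26 %


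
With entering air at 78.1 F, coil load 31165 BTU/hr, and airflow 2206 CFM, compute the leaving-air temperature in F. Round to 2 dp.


dT = 31165/(1.08*2206) = 13.0809
T_leave = 78.1 - 13.0809 = 65.02 F

65.02 F


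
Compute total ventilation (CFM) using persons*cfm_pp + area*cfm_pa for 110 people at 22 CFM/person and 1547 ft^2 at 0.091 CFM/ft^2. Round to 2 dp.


Total = 110*22 + 1547*0.091 = 2560.78 CFM

2560.78 CFM


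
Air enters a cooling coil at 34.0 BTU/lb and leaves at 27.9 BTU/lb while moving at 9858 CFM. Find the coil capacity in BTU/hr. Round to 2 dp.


Q = 4.5 * 9858 * (34.0 - 27.9) = 270602.10 BTU/hr

270602.10 BTU/hr


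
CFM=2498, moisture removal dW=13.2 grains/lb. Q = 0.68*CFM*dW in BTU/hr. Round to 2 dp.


Q = 0.68 * 2498 * 13.2 = 22422.05 BTU/hr

22422.05 BTU/hr


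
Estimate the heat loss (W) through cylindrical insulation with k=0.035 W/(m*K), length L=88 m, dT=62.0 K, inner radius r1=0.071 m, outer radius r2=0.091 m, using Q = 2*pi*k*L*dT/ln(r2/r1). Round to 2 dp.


Q = 2*pi*0.035*88*62.0/ln(0.091/0.071) = 4834.55 W

4834.55 W


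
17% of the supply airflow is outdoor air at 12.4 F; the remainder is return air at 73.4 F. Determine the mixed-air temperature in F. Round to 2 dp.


T_mix = 0.17*12.4 + 0.83*73.4 = 63.03 F

63.03 F


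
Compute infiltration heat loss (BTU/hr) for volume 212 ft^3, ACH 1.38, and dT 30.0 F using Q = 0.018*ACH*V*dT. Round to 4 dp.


Q = 0.018 * 1.38 * 212 * 30.0 = 157.9824 BTU/hr

157.9824 BTU/hr


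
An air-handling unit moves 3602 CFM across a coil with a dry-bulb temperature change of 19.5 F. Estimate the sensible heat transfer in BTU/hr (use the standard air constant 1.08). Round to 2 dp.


Q = 1.08 * 3602 * 19.5 = 75858.12 BTU/hr

75858.12 BTU/hr


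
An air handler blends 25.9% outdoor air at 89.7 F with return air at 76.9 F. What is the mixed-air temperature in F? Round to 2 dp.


T_mix = 76.9 + (25.9/100)*(89.7-76.9) = 80.22 F

80.22 F


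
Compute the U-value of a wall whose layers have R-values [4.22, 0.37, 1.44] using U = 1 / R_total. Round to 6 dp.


R_total = 4.22 + 0.37 + 1.44 = 6.03
U = 1/6.03 = 0.165837

0.165837


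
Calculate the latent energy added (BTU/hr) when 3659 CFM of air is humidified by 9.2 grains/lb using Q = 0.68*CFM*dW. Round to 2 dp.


Q = 0.68 * 3659 * 9.2 = 22890.70 BTU/hr

22890.70 BTU/hr


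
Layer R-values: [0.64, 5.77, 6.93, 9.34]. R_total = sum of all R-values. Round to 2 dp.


R_total = 0.64 + 5.77 + 6.93 + 9.34 = 22.68

22.68


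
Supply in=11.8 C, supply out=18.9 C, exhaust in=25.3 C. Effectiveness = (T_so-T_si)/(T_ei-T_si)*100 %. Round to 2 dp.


eff = (18.9-11.8)/(25.3-11.8)*100 = 52.59 %

52.59 %


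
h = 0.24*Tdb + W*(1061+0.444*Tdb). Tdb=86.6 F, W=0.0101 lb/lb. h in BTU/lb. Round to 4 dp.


h = 0.24*86.6 + 0.0101*(1061+0.444*86.6) = 31.8884 BTU/lb

31.8884 BTU/lb


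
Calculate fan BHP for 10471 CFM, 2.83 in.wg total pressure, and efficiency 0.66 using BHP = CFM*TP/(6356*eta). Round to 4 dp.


BHP = 10471 * 2.83 / (6356 * 0.66) = 7.0639 hp

7.0639 hp


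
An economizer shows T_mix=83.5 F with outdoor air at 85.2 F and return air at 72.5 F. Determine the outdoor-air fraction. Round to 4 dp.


frac = (83.5 - 72.5) / (85.2 - 72.5) = 0.8661

0.8661


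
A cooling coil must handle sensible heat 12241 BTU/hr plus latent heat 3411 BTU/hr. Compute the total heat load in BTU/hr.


Qt = 12241 + 3411 = 15652 BTU/hr

15652 BTU/hr


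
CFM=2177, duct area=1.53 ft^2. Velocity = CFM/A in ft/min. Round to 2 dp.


V = 2177 / 1.53 = 1422.88 ft/min

1422.88 ft/min


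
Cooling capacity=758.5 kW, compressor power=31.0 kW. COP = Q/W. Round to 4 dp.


COP = 758.5 / 31.0 = 24.4677

24.4677


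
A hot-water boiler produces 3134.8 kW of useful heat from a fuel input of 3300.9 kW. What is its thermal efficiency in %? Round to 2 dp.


eta = (3134.8/3300.9)*100 = 94.97 %

94.97 %


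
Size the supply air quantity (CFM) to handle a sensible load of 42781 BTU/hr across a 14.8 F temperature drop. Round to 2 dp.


CFM = 42781 / (1.08 * 14.8) = 2676.49

2676.49 CFM


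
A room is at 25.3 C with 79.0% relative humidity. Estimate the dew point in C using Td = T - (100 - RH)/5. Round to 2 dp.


Td = 25.3 - (100-79.0)/5 = 21.10 C

21.10 C


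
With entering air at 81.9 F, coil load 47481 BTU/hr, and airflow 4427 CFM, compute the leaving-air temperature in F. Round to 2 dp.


dT = 47481/(1.08*4427) = 9.9309
T_leave = 81.9 - 9.9309 = 71.97 F

71.97 F


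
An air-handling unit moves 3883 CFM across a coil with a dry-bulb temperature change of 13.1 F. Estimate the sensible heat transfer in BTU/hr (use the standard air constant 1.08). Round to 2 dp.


Q = 1.08 * 3883 * 13.1 = 54936.68 BTU/hr

54936.68 BTU/hr


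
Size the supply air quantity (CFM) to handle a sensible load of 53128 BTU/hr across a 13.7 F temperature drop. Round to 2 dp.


CFM = 53128 / (1.08 * 13.7) = 3590.70

3590.70 CFM


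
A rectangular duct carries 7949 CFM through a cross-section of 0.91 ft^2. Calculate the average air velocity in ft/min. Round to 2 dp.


V = 7949 / 0.91 = 8735.16 ft/min

8735.16 ft/min


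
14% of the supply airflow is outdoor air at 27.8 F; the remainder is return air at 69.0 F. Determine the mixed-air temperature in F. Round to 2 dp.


T_mix = 0.14*27.8 + 0.86*69.0 = 63.23 F

63.23 F


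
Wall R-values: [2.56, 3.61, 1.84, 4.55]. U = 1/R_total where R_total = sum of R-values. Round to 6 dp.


R_total = 2.56 + 3.61 + 1.84 + 4.55 = 12.56
U = 1/12.56 = 0.079618

0.079618


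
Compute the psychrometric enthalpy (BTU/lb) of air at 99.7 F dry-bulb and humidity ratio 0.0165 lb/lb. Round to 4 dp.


h = 0.24*99.7 + 0.0165*(1061+0.444*99.7) = 42.1649 BTU/lb

42.1649 BTU/lb


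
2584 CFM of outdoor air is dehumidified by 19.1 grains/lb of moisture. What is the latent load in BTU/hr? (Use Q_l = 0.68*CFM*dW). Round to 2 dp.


Q = 0.68 * 2584 * 19.1 = 33560.99 BTU/hr

33560.99 BTU/hr


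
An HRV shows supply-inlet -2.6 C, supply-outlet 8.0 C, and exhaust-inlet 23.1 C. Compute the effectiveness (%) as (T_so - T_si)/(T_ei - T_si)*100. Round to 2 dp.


eff = (8.0-(-2.6))/(23.1-(-2.6))*100 = 41.25 %

41.25 %


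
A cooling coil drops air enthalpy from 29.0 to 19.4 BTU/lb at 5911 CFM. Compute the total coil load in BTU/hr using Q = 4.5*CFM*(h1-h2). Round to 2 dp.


Q = 4.5 * 5911 * (29.0 - 19.4) = 255355.20 BTU/hr

255355.20 BTU/hr


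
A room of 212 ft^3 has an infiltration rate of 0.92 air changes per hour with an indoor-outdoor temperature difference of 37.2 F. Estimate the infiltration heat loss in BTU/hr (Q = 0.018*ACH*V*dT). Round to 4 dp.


Q = 0.018 * 0.92 * 212 * 37.2 = 130.5988 BTU/hr

130.5988 BTU/hr


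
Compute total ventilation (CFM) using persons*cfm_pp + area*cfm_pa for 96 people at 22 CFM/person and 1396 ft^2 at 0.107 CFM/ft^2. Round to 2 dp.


Total = 96*22 + 1396*0.107 = 2261.37 CFM

2261.37 CFM


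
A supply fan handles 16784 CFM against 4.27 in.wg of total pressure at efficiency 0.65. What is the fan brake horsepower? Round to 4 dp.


BHP = 16784 * 4.27 / (6356 * 0.65) = 17.3471 hp

17.3471 hp


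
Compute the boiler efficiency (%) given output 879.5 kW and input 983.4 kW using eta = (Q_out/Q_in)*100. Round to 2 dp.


eta = (879.5/983.4)*100 = 89.43 %

89.43 %


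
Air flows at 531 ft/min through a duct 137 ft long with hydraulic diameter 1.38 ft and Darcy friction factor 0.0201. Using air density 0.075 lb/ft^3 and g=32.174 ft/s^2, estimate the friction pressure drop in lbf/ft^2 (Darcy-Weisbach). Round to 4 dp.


v_fps = 531/60 = 8.85 ft/s
dp = 0.0201*(137/1.38)*0.075*8.85^2/(2*32.174) = 0.1822 lbf/ft^2

0.1822 lbf/ft^2


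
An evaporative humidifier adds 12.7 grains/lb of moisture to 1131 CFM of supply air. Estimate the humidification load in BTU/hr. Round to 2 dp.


Q = 0.68 * 1131 * 12.7 = 9767.32 BTU/hr

9767.32 BTU/hr


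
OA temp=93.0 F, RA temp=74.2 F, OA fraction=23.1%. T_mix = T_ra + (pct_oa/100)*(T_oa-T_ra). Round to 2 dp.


T_mix = 74.2 + (23.1/100)*(93.0-74.2) = 78.54 F

78.54 F


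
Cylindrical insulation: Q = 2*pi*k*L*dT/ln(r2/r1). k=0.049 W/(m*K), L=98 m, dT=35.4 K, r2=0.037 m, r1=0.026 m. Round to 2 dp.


Q = 2*pi*0.049*98*35.4/ln(0.037/0.026) = 3027.26 W

3027.26 W


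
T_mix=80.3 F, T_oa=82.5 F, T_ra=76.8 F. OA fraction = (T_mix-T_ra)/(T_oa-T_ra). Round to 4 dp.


frac = (80.3 - 76.8) / (82.5 - 76.8) = 0.6140

0.6140


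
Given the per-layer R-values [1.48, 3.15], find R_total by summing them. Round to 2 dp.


R_total = 1.48 + 3.15 = 4.63

4.63


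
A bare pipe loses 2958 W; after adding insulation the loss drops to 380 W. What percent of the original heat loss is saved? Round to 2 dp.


Savings = ((2958-380)/2958)*100 = 87.15 %

87.15 %


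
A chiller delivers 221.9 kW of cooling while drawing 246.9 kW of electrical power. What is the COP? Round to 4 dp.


COP = 221.9 / 246.9 = 0.8987

0.8987


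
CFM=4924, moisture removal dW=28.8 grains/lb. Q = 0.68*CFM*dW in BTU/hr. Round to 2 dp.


Q = 0.68 * 4924 * 28.8 = 96431.62 BTU/hr

96431.62 BTU/hr


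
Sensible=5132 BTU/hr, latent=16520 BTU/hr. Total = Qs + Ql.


Qt = 5132 + 16520 = 21652 BTU/hr

21652 BTU/hr


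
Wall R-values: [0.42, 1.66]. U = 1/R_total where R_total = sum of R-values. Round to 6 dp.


R_total = 0.42 + 1.66 = 2.08
U = 1/2.08 = 0.480769

0.480769


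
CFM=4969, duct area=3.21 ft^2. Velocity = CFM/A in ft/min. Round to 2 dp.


V = 4969 / 3.21 = 1547.98 ft/min

1547.98 ft/min


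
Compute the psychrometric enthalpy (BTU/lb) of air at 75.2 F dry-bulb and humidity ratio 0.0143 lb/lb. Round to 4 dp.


h = 0.24*75.2 + 0.0143*(1061+0.444*75.2) = 33.6978 BTU/lb

33.6978 BTU/lb


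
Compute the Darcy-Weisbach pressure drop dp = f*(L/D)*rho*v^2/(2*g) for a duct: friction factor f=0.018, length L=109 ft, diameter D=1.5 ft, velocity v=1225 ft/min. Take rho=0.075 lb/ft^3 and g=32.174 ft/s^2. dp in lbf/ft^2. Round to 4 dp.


v_fps = 1225/60 = 20.4167 ft/s
dp = 0.018*(109/1.5)*0.075*20.4167^2/(2*32.174) = 0.6355 lbf/ft^2

0.6355 lbf/ft^2


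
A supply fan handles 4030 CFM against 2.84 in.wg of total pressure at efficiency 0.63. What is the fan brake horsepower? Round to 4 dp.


BHP = 4030 * 2.84 / (6356 * 0.63) = 2.8582 hp

2.8582 hp


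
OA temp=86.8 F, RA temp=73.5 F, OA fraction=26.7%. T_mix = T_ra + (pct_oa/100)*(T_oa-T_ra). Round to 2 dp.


T_mix = 73.5 + (26.7/100)*(86.8-73.5) = 77.05 F

77.05 F


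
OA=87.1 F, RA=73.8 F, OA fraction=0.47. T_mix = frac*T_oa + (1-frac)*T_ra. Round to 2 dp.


T_mix = 0.47*87.1 + 0.53*73.8 = 80.05 F

80.05 F


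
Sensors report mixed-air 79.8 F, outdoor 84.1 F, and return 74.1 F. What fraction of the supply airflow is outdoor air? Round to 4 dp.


frac = (79.8 - 74.1) / (84.1 - 74.1) = 0.5700

0.5700


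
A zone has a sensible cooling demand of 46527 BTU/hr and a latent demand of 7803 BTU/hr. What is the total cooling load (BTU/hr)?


Qt = 46527 + 7803 = 54330 BTU/hr

54330 BTU/hr


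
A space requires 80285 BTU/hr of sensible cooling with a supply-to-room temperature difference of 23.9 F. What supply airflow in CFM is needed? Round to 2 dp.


CFM = 80285 / (1.08 * 23.9) = 3110.38

3110.38 CFM


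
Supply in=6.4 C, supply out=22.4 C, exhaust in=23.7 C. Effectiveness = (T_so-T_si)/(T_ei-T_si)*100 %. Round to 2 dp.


eff = (22.4-6.4)/(23.7-6.4)*100 = 92.49 %

92.49 %


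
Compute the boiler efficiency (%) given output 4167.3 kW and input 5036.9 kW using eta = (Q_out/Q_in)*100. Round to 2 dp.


eta = (4167.3/5036.9)*100 = 82.74 %

82.74 %


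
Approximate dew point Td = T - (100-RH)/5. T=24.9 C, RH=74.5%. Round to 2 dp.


Td = 24.9 - (100-74.5)/5 = 19.80 C

19.80 C


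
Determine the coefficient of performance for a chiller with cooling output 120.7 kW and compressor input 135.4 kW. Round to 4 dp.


COP = 120.7 / 135.4 = 0.8914

0.8914


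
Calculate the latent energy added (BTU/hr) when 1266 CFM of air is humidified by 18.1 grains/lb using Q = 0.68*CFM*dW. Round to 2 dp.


Q = 0.68 * 1266 * 18.1 = 15581.93 BTU/hr

15581.93 BTU/hr


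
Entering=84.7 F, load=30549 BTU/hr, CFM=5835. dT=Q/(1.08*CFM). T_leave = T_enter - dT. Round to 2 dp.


dT = 30549/(1.08*5835) = 4.8477
T_leave = 84.7 - 4.8477 = 79.85 F

79.85 F


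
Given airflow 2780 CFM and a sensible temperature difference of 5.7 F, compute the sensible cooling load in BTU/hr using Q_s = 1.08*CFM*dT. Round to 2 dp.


Q = 1.08 * 2780 * 5.7 = 17113.68 BTU/hr

17113.68 BTU/hr


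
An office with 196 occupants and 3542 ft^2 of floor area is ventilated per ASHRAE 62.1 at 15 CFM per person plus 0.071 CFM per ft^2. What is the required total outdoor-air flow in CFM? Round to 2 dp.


Total = 196*15 + 3542*0.071 = 3191.48 CFM

3191.48 CFM


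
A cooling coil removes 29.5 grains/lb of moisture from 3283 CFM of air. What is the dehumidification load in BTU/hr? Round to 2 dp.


Q = 0.68 * 3283 * 29.5 = 65856.98 BTU/hr

65856.98 BTU/hr


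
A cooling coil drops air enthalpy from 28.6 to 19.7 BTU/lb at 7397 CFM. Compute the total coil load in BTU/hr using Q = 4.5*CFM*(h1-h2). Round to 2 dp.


Q = 4.5 * 7397 * (28.6 - 19.7) = 296249.85 BTU/hr

296249.85 BTU/hr


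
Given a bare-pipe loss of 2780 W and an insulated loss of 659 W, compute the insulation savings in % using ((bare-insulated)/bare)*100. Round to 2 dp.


Savings = ((2780-659)/2780)*100 = 76.29 %

76.29 %


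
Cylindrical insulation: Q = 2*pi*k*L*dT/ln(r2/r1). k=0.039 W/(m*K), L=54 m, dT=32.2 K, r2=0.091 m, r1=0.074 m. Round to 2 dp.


Q = 2*pi*0.039*54*32.2/ln(0.091/0.074) = 2060.42 W

2060.42 W


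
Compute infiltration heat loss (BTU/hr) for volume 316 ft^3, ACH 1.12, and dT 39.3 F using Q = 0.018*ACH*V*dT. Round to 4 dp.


Q = 0.018 * 1.12 * 316 * 39.3 = 250.3630 BTU/hr

250.3630 BTU/hr


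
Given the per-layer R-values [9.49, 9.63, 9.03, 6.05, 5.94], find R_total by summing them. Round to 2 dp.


R_total = 9.49 + 9.63 + 9.03 + 6.05 + 5.94 = 40.14

40.14


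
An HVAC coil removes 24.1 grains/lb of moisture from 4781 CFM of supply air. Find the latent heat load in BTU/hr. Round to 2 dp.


Q = 0.68 * 4781 * 24.1 = 78351.03 BTU/hr

78351.03 BTU/hr


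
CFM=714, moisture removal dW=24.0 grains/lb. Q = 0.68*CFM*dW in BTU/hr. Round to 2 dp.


Q = 0.68 * 714 * 24.0 = 11652.48 BTU/hr

11652.48 BTU/hr


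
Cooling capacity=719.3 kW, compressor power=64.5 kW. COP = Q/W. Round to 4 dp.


COP = 719.3 / 64.5 = 11.1519

11.1519


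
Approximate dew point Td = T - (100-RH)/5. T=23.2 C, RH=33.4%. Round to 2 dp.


Td = 23.2 - (100-33.4)/5 = 9.88 C

9.88 C


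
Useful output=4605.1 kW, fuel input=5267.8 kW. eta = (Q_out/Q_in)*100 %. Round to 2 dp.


eta = (4605.1/5267.8)*100 = 87.42 %

87.42 %


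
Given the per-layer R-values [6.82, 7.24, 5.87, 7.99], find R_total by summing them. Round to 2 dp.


R_total = 6.82 + 7.24 + 5.87 + 7.99 = 27.92

27.92


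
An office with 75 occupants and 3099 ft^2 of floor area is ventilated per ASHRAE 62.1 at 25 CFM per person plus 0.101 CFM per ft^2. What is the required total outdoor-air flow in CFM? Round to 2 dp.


Total = 75*25 + 3099*0.101 = 2188.00 CFM

2188.00 CFM


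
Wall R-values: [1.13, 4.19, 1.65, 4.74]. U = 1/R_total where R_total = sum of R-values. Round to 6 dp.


R_total = 1.13 + 4.19 + 1.65 + 4.74 = 11.71
U = 1/11.71 = 0.085397

0.085397


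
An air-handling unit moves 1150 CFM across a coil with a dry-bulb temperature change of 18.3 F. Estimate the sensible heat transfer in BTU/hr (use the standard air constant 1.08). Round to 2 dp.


Q = 1.08 * 1150 * 18.3 = 22728.60 BTU/hr

22728.60 BTU/hr


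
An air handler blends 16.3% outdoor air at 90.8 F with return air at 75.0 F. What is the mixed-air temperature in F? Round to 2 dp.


T_mix = 75.0 + (16.3/100)*(90.8-75.0) = 77.58 F

77.58 F
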